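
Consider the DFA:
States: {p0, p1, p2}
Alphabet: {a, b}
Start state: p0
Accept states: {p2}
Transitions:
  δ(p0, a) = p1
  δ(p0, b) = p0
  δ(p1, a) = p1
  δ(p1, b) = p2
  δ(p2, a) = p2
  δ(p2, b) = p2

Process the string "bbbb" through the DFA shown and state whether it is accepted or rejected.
Processing string "bbbb":
  p0 --b--> p0
  p0 --b--> p0
  p0 --b--> p0
  p0 --b--> p0
Final state: p0
Accept states: {p2}
No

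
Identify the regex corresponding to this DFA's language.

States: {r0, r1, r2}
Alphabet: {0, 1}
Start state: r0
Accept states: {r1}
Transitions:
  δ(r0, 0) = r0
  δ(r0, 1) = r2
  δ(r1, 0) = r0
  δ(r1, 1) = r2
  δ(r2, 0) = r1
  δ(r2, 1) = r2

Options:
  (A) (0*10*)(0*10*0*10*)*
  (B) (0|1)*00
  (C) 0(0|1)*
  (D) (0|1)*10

Check each option against the DFA on short strings; one disagreement eliminates an option:
  (A) (0*10*)(0*10*0*10*)*: on '1' the DFA goes r0 → r2 and rejects (r2 ∉ Accept), but the regex matches it → eliminate
  (B) (0|1)*00: on '00' the DFA goes r0 → r0 → r0 and rejects (r0 ∉ Accept), but the regex matches it → eliminate
  (C) 0(0|1)*: on '0' the DFA goes r0 → r0 and rejects (r0 ∉ Accept), but the regex matches it → eliminate
  (D) (0|1)*10: agrees with the DFA on every string of length ≤ 6
Only (D) is consistent with the DFA.
(D) (0|1)*10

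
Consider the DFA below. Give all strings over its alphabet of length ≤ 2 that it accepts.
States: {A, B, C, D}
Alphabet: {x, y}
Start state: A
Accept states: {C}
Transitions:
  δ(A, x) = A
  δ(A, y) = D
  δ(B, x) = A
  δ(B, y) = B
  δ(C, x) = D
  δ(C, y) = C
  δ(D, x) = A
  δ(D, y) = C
yy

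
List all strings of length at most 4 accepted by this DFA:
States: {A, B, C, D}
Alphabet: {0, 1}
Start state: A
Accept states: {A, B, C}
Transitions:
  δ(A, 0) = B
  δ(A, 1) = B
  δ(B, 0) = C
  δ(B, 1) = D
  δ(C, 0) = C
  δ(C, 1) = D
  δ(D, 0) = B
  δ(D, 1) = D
ε, 0, 1, 00, 10, 000, 010, 100, 110, 0000, 0010, 0100, 0110, 1000, 1010, 1100, 1110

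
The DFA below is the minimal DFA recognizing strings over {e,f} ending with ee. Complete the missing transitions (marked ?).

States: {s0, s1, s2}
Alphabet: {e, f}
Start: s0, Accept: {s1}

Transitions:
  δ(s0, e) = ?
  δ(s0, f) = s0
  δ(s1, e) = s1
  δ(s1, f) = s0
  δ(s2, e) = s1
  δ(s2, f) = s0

From the language and accept set, identify what each state tracks — s0: last symbol not e; s1: two trailing e's; s2: one trailing e.
Each missing δ(q, a) is the state matching the new tracked value after reading a.
δ(s0, e) = s2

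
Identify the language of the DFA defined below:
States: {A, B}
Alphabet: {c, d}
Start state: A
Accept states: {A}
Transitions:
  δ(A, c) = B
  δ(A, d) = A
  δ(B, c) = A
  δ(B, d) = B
Testing a few strings:
  'ccd' → accept
  'd' → accept
  'cdc' → accept
  'ccc' → reject
State roles: A=even number of c's so far; B=odd number of c's so far
All strings over {c,d} with an even number of c's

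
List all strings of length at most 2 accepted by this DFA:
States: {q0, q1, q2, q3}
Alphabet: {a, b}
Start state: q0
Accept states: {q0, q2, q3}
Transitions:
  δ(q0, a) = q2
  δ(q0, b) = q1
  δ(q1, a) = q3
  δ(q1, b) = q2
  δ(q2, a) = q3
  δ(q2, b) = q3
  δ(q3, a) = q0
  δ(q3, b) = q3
ε, a, aa, ab, ba, bb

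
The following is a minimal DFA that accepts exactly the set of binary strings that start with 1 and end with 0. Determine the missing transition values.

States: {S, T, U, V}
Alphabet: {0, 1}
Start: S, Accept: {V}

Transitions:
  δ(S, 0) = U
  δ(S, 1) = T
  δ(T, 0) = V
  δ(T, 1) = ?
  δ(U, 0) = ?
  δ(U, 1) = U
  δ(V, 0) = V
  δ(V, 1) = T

From the language and accept set, identify what each state tracks — S: no input read; T: started with 1, last symbol 1; U: started with 0 (dead); V: started with 1, last symbol 0.
Each missing δ(q, a) is the state matching the new tracked value after reading a.
δ(T, 1) = T; δ(U, 0) = U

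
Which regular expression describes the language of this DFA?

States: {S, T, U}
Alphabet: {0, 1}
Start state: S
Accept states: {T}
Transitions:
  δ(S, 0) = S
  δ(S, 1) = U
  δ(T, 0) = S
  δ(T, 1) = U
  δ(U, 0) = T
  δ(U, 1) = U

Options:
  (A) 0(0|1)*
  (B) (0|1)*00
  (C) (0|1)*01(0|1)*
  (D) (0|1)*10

Check each option against the DFA on short strings; one disagreement eliminates an option:
  (A) 0(0|1)*: on '0' the DFA goes S → S and rejects (S ∉ Accept), but the regex matches it → eliminate
  (B) (0|1)*00: on '00' the DFA goes S → S → S and rejects (S ∉ Accept), but the regex matches it → eliminate
  (C) (0|1)*01(0|1)*: on '01' the DFA goes S → S → U and rejects (U ∉ Accept), but the regex matches it → eliminate
  (D) (0|1)*10: agrees with the DFA on every string of length ≤ 6
Only (D) is consistent with the DFA.
(D) (0|1)*10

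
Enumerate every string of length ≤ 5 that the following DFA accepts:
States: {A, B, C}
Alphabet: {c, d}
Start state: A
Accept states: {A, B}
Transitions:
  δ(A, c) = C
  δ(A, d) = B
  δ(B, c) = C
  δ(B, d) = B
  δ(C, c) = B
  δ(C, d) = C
ε, d, cc, dd, ccd, cdc, dcc, ddd, cccc, ccdd, cdcd, cddc, dccd, dcdc, ddcc, dddd, ccccd, cccdc, ccdcc, ccddd, cdccc, cdcdd, cddcd, cdddc, dcccc, dccdd, dcdcd, dcddc, ddccd, ddcdc, dddcc, ddddd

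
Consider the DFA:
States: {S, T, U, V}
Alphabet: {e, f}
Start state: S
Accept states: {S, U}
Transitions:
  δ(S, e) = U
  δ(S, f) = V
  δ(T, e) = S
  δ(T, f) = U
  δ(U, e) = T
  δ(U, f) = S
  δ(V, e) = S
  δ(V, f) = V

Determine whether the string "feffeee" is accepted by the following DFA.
Processing string "feffeee":
  S --f--> V
  V --e--> S
  S --f--> V
  V --f--> V
  V --e--> S
  S --e--> U
  U --e--> T
Final state: T
Accept states: {S, U}
No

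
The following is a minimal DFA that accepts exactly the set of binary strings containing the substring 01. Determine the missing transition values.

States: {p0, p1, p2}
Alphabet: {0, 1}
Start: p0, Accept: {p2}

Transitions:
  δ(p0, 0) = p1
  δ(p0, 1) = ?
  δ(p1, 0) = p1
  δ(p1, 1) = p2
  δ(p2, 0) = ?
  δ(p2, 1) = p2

From the language and accept set, identify what each state tracks — p0: no 0 seen yet; p1: seen a 0, waiting for 1; p2: substring 01 seen.
Each missing δ(q, a) is the state matching the new tracked value after reading a.
δ(p0, 1) = p0; δ(p2, 0) = p2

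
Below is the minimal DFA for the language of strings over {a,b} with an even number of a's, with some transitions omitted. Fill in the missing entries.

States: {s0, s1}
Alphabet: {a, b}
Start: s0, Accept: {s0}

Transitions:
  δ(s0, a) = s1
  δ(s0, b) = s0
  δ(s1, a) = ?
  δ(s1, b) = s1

From the language and accept set, identify what each state tracks — s0: even number of a's so far; s1: odd number of a's so far.
Each missing δ(q, a) is the state matching the new tracked value after reading a.
δ(s1, a) = s0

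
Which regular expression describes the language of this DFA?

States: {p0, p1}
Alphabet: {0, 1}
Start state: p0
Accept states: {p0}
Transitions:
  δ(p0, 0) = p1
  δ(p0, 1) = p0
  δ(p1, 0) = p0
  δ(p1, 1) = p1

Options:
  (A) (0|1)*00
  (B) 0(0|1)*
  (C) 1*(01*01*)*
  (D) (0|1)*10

Check each option against the DFA on short strings; one disagreement eliminates an option:
  (A) (0|1)*00: on ε the DFA stays in p0 and accepts (p0 ∈ Accept), but the regex does not match it → eliminate
  (B) 0(0|1)*: on ε the DFA stays in p0 and accepts (p0 ∈ Accept), but the regex does not match it → eliminate
  (C) 1*(01*01*)*: agrees with the DFA on every string of length ≤ 6
  (D) (0|1)*10: on ε the DFA stays in p0 and accepts (p0 ∈ Accept), but the regex does not match it → eliminate
Only (C) is consistent with the DFA.
(C) 1*(01*01*)*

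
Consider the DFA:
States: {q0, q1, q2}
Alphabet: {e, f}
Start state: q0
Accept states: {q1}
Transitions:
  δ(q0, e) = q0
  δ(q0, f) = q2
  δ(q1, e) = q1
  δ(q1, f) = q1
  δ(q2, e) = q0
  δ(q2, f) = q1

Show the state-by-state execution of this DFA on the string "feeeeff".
read 'f': q0 → q2
  read 'e': q2 → q0
  read 'e': q0 → q0
  read 'e': q0 → q0
  read 'e': q0 → q0
  read 'f': q0 → q2
  read 'f': q2 → q1
q0 -> q2 -> q0 -> q0 -> q0 -> q0 -> q2 -> q1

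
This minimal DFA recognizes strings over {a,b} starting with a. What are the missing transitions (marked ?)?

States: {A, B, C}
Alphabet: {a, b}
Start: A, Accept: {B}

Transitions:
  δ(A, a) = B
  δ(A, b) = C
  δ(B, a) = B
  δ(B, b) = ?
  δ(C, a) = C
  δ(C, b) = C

From the language and accept set, identify what each state tracks — A: no input read; B: started with a; C: started with b (dead).
Each missing δ(q, a) is the state matching the new tracked value after reading a.
δ(B, b) = B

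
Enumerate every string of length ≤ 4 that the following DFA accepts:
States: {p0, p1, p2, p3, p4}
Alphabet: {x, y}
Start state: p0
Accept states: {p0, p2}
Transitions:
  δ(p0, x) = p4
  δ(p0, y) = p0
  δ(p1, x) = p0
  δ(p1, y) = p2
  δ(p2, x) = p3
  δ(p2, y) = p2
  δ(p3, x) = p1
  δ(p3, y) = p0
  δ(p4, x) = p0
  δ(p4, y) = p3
ε, y, xx, yy, xxy, xyy, yxx, yyy, xxxx, xxyy, xyxx, xyxy, xyyy, yxxy, yxyy, yyxx, yyyy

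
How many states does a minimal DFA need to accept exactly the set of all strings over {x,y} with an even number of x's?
By Myhill–Nerode, count the distinguishable equivalence classes: two classes — parity of the count of x's.
2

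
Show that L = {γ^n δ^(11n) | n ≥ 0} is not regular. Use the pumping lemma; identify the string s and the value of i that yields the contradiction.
Assume L is regular with pumping length p. Idea: pumping the γ-block breaks the 1:11 ratio.
Choose s = γ^p δ^(11p) (length 12p ≥ p). By the pumping lemma, s = xyz with |xy| ≤ p, |y| > 0, so y = γ^k with k ≥ 1. Then xy²z = γ^(p+k) δ^(11p). For this to be in L we would need 11p = 11(p+k), i.e. 11k = 0, contradicting k ≥ 1. So xy²z ∉ L.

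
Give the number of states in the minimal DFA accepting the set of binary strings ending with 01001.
By Myhill–Nerode, count the distinguishable equivalence classes: 6 classes — one per longest suffix of the input that is a prefix of '01001' (lengths 0 through 5); only the length-5 class is accepting.
6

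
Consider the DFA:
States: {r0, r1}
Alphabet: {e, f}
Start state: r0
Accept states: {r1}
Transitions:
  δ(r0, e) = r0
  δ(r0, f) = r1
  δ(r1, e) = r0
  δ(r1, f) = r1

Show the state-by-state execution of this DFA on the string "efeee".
read 'e': r0 → r0
  read 'f': r0 → r1
  read 'e': r1 → r0
  read 'e': r0 → r0
  read 'e': r0 → r0
r0 -> r0 -> r1 -> r0 -> r0 -> r0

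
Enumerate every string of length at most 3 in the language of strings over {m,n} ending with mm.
mm, mmm, nmm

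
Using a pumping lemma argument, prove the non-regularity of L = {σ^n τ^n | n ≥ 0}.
Assume L is regular with pumping length p. Idea: pumping the σ-block changes the count balance.
Choose s = σ^p τ^p (length 2p ≥ p). By the pumping lemma, s = xyz with |xy| ≤ p, |y| > 0. So y = σ^k for some k > 0 (since xy is entirely within the σ's). Pumping gives xy²z = σ^(p+k) τ^p, which is not in L since p+k ≠ p.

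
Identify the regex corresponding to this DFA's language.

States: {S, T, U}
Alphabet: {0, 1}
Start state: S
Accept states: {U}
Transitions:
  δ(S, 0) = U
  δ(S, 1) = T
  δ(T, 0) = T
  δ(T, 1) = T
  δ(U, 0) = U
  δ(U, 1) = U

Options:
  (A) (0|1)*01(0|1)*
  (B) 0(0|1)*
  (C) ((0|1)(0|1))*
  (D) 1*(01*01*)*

Check each option against the DFA on short strings; one disagreement eliminates an option:
  (A) (0|1)*01(0|1)*: on '0' the DFA goes S → U and accepts (U ∈ Accept), but the regex does not match it → eliminate
  (B) 0(0|1)*: agrees with the DFA on every string of length ≤ 6
  (C) ((0|1)(0|1))*: on ε the DFA stays in S and rejects (S ∉ Accept), but the regex matches it → eliminate
  (D) 1*(01*01*)*: on ε the DFA stays in S and rejects (S ∉ Accept), but the regex matches it → eliminate
Only (B) is consistent with the DFA.
(B) 0(0|1)*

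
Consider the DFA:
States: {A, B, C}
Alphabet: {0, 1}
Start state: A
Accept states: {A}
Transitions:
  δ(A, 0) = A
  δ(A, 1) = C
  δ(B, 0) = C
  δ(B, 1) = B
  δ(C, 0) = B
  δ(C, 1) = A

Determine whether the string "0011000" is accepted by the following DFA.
Processing string "0011000":
  A --0--> A
  A --0--> A
  A --1--> C
  C --1--> A
  A --0--> A
  A --0--> A
  A --0--> A
Final state: A
Accept states: {A}
Yes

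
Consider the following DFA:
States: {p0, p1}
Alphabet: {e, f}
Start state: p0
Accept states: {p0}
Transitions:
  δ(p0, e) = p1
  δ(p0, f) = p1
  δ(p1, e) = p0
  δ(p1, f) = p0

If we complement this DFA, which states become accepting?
Complement accept states = All states \ Original accept states
= {p0, p1} \ {p0}
{p1}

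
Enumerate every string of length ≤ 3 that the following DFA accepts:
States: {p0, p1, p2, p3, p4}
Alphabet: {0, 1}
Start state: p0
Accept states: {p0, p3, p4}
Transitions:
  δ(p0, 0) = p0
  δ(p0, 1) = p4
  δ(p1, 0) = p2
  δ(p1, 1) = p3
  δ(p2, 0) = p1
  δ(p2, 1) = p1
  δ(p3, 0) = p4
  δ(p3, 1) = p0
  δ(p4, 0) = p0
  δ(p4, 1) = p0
ε, 0, 1, 00, 01, 10, 11, 000, 001, 010, 011, 100, 101, 110, 111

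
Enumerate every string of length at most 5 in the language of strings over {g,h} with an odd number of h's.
h, gh, hg, ggh, ghg, hgg, hhh, gggh, gghg, ghgg, ghhh, hggg, hghh, hhgh, hhhg, ggggh, ggghg, gghgg, gghhh, ghggg, ghghh, ghhgh, ghhhg, hgggg, hgghh, hghgh, hghhg, hhggh, hhghg, hhhgg, hhhhh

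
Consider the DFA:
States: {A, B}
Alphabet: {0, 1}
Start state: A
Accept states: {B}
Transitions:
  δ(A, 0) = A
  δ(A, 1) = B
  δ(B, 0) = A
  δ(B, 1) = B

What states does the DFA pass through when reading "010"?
read '0': A → A
  read '1': A → B
  read '0': B → A
A -> A -> B -> A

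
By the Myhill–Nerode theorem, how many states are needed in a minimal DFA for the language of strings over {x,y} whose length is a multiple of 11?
By Myhill–Nerode, count the distinguishable equivalence classes: 11 classes — one per residue of the length mod 11; class i is distinguished from class j by any string of length (11 − i) mod 11.
11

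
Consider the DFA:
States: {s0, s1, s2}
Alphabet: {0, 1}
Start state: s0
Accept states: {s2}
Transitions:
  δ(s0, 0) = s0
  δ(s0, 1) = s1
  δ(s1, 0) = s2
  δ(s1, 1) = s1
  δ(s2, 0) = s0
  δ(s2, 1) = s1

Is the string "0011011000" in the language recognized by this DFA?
Processing string "0011011000":
  s0 --0--> s0
  s0 --0--> s0
  s0 --1--> s1
  s1 --1--> s1
  s1 --0--> s2
  s2 --1--> s1
  s1 --1--> s1
  s1 --0--> s2
  s2 --0--> s0
  s0 --0--> s0
Final state: s0
Accept states: {s2}
No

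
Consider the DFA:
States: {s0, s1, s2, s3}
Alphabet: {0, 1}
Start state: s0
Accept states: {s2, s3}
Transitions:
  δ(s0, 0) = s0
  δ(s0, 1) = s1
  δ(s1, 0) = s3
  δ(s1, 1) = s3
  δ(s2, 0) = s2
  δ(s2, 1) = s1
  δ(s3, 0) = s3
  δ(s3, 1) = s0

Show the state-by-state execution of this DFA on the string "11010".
read '1': s0 → s1
  read '1': s1 → s3
  read '0': s3 → s3
  read '1': s3 → s0
  read '0': s0 → s0
s0 -> s1 -> s3 -> s3 -> s0 -> s0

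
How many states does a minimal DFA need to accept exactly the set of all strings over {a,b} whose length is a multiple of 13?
By Myhill–Nerode, count the distinguishable equivalence classes: 13 classes — one per residue of the length mod 13; class i is distinguished from class j by any string of length (13 − i) mod 13.
13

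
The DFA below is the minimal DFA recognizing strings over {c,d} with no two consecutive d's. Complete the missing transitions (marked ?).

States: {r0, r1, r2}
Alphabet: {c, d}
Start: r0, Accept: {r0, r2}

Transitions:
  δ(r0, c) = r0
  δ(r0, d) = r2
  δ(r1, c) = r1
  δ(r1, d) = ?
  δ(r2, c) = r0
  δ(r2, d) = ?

From the language and accept set, identify what each state tracks — r0: last symbol not d (ok); r1: saw dd (dead); r2: last symbol d (ok).
Each missing δ(q, a) is the state matching the new tracked value after reading a.
δ(r1, d) = r1; δ(r2, d) = r1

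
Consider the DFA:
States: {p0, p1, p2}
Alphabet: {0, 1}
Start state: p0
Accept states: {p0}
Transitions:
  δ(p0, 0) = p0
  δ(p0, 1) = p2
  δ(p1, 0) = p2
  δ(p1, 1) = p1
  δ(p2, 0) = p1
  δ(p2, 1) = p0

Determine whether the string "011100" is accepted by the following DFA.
Processing string "011100":
  p0 --0--> p0
  p0 --1--> p2
  p2 --1--> p0
  p0 --1--> p2
  p2 --0--> p1
  p1 --0--> p2
Final state: p2
Accept states: {p0}
No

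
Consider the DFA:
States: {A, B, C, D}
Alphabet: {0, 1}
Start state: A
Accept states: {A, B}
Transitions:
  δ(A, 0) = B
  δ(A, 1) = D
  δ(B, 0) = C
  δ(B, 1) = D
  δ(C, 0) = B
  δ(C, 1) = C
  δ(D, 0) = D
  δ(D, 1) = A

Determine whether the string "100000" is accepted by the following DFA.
Processing string "100000":
  A --1--> D
  D --0--> D
  D --0--> D
  D --0--> D
  D --0--> D
  D --0--> D
Final state: D
Accept states: {A, B}
No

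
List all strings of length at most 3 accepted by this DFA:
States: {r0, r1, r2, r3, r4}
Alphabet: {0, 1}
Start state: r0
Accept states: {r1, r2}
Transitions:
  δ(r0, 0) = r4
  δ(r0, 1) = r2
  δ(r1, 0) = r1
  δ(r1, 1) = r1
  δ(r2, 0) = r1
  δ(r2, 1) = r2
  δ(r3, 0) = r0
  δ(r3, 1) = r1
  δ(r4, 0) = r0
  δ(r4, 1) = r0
1, 10, 11, 001, 011, 100, 101, 110, 111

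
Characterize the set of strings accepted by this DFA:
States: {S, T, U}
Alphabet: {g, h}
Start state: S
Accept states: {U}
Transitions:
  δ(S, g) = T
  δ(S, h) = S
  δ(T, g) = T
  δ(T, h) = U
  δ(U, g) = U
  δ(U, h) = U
Testing a few strings:
  'hhg' → reject
  'ghh' → accept
  'gg' → reject
  'hg' → reject
State roles: S=no g seen yet; T=seen a g, waiting for h; U=substring gh seen
All strings over {g,h} containing the substring gh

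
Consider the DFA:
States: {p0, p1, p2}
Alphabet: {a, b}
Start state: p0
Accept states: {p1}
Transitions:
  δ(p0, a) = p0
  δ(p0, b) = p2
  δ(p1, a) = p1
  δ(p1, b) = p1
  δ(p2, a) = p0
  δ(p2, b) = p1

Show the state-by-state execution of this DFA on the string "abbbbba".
read 'a': p0 → p0
  read 'b': p0 → p2
  read 'b': p2 → p1
  read 'b': p1 → p1
  read 'b': p1 → p1
  read 'b': p1 → p1
  read 'a': p1 → p1
p0 -> p0 -> p2 -> p1 -> p1 -> p1 -> p1 -> p1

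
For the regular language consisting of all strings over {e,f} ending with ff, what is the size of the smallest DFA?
By Myhill–Nerode, count the distinguishable equivalence classes: 3 classes — one per longest suffix of the input that is a prefix of 'ff' (lengths 0 through 2); only the length-2 class is accepting.
3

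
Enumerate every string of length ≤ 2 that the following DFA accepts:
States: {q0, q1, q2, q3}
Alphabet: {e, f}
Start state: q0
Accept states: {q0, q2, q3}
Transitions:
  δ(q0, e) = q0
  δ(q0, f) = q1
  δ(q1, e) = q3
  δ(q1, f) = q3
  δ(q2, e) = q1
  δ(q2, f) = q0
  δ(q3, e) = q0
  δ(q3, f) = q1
ε, e, ee, fe, ff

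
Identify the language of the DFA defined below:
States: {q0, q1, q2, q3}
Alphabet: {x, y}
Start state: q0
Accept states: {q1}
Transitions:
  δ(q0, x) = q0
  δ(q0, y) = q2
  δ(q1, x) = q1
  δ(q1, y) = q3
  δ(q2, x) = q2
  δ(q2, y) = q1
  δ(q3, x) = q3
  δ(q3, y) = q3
Testing a few strings:
  'xxxx' → reject
  'xxy' → reject
  'x' → reject
  'yyyx' → reject
State roles: q0=zero y's; q1=two y's; q2=one y; q3=≥ three y's (dead)
All strings over {x,y} containing exactly two y's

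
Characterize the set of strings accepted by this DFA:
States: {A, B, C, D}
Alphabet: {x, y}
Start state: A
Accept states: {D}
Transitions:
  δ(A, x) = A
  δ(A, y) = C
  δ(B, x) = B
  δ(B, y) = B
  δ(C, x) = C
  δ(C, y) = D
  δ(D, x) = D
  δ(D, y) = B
Testing a few strings:
  'xxy' → reject
  'x' → reject
  'xxyx' → reject
  'xyx' → reject
State roles: A=zero y's; B=≥ three y's (dead); C=one y; D=two y's
All strings over {x,y} containing exactly two y's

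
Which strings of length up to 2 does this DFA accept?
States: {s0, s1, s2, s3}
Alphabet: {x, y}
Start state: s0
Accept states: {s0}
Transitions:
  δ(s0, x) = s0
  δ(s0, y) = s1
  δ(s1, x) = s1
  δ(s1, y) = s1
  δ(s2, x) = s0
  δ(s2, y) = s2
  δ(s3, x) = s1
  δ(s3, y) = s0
ε, x, xx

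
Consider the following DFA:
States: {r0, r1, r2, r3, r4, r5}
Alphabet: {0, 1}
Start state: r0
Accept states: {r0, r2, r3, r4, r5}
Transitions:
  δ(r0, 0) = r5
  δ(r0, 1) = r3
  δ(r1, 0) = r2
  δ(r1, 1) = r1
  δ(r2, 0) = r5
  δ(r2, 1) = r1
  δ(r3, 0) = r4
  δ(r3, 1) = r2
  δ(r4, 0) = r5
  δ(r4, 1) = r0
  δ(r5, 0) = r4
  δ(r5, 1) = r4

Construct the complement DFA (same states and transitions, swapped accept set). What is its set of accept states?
Complement accept states = All states \ Original accept states
= {r0, r1, r2, r3, r4, r5} \ {r0, r2, r3, r4, r5}
{r1}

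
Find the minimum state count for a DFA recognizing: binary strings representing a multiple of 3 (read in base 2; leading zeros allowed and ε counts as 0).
By Myhill–Nerode, count the distinguishable equivalence classes: three classes — residue of the binary value mod 3.
3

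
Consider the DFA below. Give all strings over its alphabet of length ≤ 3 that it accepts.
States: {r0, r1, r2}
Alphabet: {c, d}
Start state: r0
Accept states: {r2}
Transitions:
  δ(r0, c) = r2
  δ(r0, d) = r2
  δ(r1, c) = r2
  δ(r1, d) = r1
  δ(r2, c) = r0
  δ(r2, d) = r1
c, d, ccc, ccd, cdc, dcc, dcd, ddc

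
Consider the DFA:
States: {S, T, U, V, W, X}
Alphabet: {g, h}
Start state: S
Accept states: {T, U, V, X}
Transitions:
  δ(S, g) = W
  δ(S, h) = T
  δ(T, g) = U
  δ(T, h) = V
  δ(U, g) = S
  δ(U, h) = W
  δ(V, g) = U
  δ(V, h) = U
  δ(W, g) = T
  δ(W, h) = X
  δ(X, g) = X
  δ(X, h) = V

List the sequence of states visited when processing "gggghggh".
read 'g': S → W
  read 'g': W → T
  read 'g': T → U
  read 'g': U → S
  read 'h': S → T
  read 'g': T → U
  read 'g': U → S
  read 'h': S → T
S -> W -> T -> U -> S -> T -> U -> S -> T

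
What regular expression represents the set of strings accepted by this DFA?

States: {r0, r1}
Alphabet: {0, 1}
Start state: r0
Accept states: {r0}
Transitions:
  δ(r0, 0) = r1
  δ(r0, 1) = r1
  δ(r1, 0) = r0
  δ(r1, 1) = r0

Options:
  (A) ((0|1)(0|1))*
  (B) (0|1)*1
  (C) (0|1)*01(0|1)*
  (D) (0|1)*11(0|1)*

Check each option against the DFA on short strings; one disagreement eliminates an option:
  (A) ((0|1)(0|1))*: agrees with the DFA on every string of length ≤ 6
  (B) (0|1)*1: on ε the DFA stays in r0 and accepts (r0 ∈ Accept), but the regex does not match it → eliminate
  (C) (0|1)*01(0|1)*: on ε the DFA stays in r0 and accepts (r0 ∈ Accept), but the regex does not match it → eliminate
  (D) (0|1)*11(0|1)*: on ε the DFA stays in r0 and accepts (r0 ∈ Accept), but the regex does not match it → eliminate
Only (A) is consistent with the DFA.
(A) ((0|1)(0|1))*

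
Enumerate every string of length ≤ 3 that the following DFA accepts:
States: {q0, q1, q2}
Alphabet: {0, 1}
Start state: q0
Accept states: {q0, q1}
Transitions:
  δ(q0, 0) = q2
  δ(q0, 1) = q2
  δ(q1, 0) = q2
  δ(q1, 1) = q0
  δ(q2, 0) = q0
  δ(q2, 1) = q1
ε, 00, 01, 10, 11, 011, 111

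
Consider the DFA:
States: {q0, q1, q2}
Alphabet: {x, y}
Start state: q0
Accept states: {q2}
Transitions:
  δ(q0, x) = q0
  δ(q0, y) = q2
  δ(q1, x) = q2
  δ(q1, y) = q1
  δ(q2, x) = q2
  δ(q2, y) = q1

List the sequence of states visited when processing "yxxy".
read 'y': q0 → q2
  read 'x': q2 → q2
  read 'x': q2 → q2
  read 'y': q2 → q1
q0 -> q2 -> q2 -> q2 -> q1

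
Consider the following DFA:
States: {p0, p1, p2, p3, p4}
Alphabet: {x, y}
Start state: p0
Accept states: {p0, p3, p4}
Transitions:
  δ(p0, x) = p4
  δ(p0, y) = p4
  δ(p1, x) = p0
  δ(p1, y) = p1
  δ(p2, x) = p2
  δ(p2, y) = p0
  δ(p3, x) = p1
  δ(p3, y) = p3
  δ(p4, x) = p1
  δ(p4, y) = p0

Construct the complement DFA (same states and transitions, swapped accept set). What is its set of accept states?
Complement accept states = All states \ Original accept states
= {p0, p1, p2, p3, p4} \ {p0, p3, p4}
{p1, p2}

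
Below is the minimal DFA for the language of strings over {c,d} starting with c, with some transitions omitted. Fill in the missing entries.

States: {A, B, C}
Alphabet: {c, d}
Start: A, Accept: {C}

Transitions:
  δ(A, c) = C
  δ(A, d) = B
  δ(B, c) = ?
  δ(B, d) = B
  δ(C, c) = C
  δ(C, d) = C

From the language and accept set, identify what each state tracks — A: no input read; B: started with d (dead); C: started with c.
Each missing δ(q, a) is the state matching the new tracked value after reading a.
δ(B, c) = B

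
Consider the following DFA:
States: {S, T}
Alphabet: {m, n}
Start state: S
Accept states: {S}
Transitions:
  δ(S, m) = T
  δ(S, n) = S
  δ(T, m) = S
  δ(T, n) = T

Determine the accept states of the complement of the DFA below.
Complement accept states = All states \ Original accept states
= {S, T} \ {S}
{T}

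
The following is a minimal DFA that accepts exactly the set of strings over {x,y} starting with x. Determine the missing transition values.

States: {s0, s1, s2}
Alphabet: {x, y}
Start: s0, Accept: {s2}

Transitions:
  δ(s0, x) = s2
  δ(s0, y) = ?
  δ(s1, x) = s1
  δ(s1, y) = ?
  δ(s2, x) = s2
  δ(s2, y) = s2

From the language and accept set, identify what each state tracks — s0: no input read; s1: started with y (dead); s2: started with x.
Each missing δ(q, a) is the state matching the new tracked value after reading a.
δ(s0, y) = s1; δ(s1, y) = s1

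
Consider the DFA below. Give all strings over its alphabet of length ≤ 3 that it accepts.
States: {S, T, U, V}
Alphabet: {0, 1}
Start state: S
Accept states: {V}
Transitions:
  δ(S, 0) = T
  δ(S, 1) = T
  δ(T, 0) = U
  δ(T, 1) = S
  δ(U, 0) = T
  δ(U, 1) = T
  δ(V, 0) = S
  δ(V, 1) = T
None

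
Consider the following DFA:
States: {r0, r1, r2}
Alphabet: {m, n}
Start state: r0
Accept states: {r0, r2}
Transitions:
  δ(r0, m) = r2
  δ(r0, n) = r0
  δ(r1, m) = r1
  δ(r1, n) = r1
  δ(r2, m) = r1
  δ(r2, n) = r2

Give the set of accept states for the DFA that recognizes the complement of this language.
Complement accept states = All states \ Original accept states
= {r0, r1, r2} \ {r0, r2}
{r1}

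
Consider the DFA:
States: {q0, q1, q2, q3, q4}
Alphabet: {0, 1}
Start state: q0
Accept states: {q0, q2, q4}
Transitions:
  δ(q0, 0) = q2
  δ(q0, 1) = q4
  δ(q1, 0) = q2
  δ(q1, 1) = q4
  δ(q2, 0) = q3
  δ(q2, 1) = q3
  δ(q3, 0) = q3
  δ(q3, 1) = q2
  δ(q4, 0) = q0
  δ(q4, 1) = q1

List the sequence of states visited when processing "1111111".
read '1': q0 → q4
  read '1': q4 → q1
  read '1': q1 → q4
  read '1': q4 → q1
  read '1': q1 → q4
  read '1': q4 → q1
  read '1': q1 → q4
q0 -> q4 -> q1 -> q4 -> q1 -> q4 -> q1 -> q4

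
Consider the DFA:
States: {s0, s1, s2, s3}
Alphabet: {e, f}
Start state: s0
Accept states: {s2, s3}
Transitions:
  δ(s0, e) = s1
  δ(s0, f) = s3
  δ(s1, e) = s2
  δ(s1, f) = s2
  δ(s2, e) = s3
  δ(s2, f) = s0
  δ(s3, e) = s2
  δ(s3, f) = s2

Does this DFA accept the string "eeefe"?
Processing string "eeefe":
  s0 --e--> s1
  s1 --e--> s2
  s2 --e--> s3
  s3 --f--> s2
  s2 --e--> s3
Final state: s3
Accept states: {s2, s3}
Yes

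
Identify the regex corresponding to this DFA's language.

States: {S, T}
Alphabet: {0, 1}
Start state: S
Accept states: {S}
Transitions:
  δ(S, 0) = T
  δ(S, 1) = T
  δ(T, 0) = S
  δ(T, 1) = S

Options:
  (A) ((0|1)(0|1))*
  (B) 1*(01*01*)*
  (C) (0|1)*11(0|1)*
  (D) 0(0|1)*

Check each option against the DFA on short strings; one disagreement eliminates an option:
  (A) ((0|1)(0|1))*: agrees with the DFA on every string of length ≤ 6
  (B) 1*(01*01*)*: on '1' the DFA goes S → T and rejects (T ∉ Accept), but the regex matches it → eliminate
  (C) (0|1)*11(0|1)*: on ε the DFA stays in S and accepts (S ∈ Accept), but the regex does not match it → eliminate
  (D) 0(0|1)*: on ε the DFA stays in S and accepts (S ∈ Accept), but the regex does not match it → eliminate
Only (A) is consistent with the DFA.
(A) ((0|1)(0|1))*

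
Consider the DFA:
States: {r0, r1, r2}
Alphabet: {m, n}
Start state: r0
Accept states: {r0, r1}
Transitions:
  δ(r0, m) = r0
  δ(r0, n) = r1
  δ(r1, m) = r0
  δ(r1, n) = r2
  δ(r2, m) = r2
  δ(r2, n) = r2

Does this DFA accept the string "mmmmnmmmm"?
Processing string "mmmmnmmmm":
  r0 --m--> r0
  r0 --m--> r0
  r0 --m--> r0
  r0 --m--> r0
  r0 --n--> r1
  r1 --m--> r0
  r0 --m--> r0
  r0 --m--> r0
  r0 --m--> r0
Final state: r0
Accept states: {r0, r1}
Yes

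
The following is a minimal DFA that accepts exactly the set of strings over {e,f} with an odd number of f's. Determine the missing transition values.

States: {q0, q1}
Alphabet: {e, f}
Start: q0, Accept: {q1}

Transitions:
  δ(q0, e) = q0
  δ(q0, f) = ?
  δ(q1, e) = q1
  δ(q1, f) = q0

From the language and accept set, identify what each state tracks — q0: even number of f's so far; q1: odd number of f's so far.
Each missing δ(q, a) is the state matching the new tracked value after reading a.
δ(q0, f) = q1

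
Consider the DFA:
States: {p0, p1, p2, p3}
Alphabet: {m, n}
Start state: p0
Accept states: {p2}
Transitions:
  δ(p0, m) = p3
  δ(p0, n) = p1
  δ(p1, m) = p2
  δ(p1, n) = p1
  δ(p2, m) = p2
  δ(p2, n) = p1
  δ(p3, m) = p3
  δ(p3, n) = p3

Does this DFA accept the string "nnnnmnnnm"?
Processing string "nnnnmnnnm":
  p0 --n--> p1
  p1 --n--> p1
  p1 --n--> p1
  p1 --n--> p1
  p1 --m--> p2
  p2 --n--> p1
  p1 --n--> p1
  p1 --n--> p1
  p1 --m--> p2
Final state: p2
Accept states: {p2}
Yes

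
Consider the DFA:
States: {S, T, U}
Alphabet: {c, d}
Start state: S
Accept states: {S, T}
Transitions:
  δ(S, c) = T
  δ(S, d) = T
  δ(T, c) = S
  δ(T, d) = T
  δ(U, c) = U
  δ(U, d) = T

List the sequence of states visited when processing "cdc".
read 'c': S → T
  read 'd': T → T
  read 'c': T → S
S -> T -> T -> S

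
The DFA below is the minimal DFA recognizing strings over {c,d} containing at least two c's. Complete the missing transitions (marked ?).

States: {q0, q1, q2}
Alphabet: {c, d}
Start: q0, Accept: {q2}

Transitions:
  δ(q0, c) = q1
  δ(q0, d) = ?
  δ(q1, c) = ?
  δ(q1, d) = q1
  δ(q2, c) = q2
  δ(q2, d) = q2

From the language and accept set, identify what each state tracks — q0: zero c's seen; q1: one c seen; q2: ≥ two c's seen.
Each missing δ(q, a) is the state matching the new tracked value after reading a.
δ(q0, d) = q0; δ(q1, c) = q2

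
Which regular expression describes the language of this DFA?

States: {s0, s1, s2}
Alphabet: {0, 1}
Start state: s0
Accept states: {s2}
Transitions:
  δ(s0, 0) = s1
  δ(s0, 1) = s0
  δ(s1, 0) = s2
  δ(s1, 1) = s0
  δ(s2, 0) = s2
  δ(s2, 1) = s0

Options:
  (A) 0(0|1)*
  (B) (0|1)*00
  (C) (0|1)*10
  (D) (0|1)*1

Check each option against the DFA on short strings; one disagreement eliminates an option:
  (A) 0(0|1)*: on '0' the DFA goes s0 → s1 and rejects (s1 ∉ Accept), but the regex matches it → eliminate
  (B) (0|1)*00: agrees with the DFA on every string of length ≤ 6
  (C) (0|1)*10: on '00' the DFA goes s0 → s1 → s2 and accepts (s2 ∈ Accept), but the regex does not match it → eliminate
  (D) (0|1)*1: on '1' the DFA goes s0 → s0 and rejects (s0 ∉ Accept), but the regex matches it → eliminate
Only (B) is consistent with the DFA.
(B) (0|1)*00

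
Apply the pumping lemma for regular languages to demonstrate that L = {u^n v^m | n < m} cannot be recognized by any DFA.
Assume L is regular with pumping length p. Idea: pumping up the u-block makes the u-count reach the v-count.
Choose s = u^p v^(p+1) ∈ L. By the pumping lemma, s = xyz with |xy| ≤ p, |y| > 0, so y = u^k with k ≥ 1. Then xy²z = u^(p+k) v^(p+1). Since p+k ≥ p+1, the number of u's is no longer strictly less than the number of v's, so xy²z ∉ L.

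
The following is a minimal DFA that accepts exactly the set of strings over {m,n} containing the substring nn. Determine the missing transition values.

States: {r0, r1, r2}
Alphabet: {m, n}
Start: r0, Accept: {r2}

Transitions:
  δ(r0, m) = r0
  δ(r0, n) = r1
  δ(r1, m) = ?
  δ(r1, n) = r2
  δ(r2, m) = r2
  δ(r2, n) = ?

From the language and accept set, identify what each state tracks — r0: no progress toward nn; r1: one trailing n; r2: substring nn seen.
Each missing δ(q, a) is the state matching the new tracked value after reading a.
δ(r1, m) = r0; δ(r2, n) = r2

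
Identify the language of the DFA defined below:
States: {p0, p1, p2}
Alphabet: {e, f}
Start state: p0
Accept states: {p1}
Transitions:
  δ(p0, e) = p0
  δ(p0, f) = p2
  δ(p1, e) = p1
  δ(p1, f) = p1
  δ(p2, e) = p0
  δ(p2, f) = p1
Testing a few strings:
  'ff' → accept
  'efef' → reject
  'feef' → reject
  'feff' → accept
State roles: p0=no progress toward ff; p1=substring ff seen; p2=one trailing f
All strings over {e,f} containing the substring ff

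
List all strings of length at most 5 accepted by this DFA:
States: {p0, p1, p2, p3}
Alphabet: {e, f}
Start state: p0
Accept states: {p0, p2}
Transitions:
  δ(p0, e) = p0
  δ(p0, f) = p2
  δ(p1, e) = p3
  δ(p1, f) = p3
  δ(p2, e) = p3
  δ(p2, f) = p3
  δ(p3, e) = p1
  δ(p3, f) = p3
ε, e, f, ee, ef, eee, eef, eeee, eeef, eeeee, eeeef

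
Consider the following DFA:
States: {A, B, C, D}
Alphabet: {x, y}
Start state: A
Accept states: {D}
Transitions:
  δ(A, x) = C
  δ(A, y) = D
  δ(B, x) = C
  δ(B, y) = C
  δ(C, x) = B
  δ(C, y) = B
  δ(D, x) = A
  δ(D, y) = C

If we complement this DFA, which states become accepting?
Complement accept states = All states \ Original accept states
= {A, B, C, D} \ {D}
{A, B, C}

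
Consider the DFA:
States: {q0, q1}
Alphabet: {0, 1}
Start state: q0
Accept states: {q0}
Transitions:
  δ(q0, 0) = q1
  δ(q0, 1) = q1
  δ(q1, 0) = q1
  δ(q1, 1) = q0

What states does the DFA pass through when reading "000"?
read '0': q0 → q1
  read '0': q1 → q1
  read '0': q1 → q1
q0 -> q1 -> q1 -> q1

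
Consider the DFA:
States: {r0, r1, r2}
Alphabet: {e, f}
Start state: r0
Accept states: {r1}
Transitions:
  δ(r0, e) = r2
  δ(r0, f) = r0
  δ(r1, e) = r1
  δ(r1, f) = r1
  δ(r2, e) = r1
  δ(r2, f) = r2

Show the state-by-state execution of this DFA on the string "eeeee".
read 'e': r0 → r2
  read 'e': r2 → r1
  read 'e': r1 → r1
  read 'e': r1 → r1
  read 'e': r1 → r1
r0 -> r2 -> r1 -> r1 -> r1 -> r1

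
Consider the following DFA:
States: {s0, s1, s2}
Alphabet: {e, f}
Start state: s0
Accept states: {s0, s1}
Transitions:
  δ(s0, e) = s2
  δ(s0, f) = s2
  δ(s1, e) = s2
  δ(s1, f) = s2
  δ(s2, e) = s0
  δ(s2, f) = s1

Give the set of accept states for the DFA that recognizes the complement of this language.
Complement accept states = All states \ Original accept states
= {s0, s1, s2} \ {s0, s1}
{s2}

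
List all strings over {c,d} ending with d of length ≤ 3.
d, cd, dd, ccd, cdd, dcd, ddd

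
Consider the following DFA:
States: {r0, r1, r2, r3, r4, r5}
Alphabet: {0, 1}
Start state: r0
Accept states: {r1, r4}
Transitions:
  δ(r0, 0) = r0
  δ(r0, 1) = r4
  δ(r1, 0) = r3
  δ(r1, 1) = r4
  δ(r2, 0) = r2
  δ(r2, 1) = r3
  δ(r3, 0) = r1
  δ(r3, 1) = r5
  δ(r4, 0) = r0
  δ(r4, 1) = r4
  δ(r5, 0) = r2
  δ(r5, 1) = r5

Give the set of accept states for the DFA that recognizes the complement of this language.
Complement accept states = All states \ Original accept states
= {r0, r1, r2, r3, r4, r5} \ {r1, r4}
{r0, r2, r3, r5}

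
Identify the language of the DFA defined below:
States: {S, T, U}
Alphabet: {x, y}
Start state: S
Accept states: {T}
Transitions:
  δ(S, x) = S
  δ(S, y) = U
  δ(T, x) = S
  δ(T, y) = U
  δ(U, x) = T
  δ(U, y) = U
Testing a few strings:
  'yxxx' → reject
  'xxxy' → reject
  'y' → reject
  'yxx' → reject
State roles: S=no suffix match; T=suffix is yx; U=one trailing y
All strings over {x,y} ending with yx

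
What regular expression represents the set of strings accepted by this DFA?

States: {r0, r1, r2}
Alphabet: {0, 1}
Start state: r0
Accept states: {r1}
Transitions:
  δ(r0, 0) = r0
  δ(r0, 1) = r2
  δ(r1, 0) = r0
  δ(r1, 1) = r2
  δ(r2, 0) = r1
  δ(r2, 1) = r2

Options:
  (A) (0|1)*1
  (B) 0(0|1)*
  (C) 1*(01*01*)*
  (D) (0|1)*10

Check each option against the DFA on short strings; one disagreement eliminates an option:
  (A) (0|1)*1: on '1' the DFA goes r0 → r2 and rejects (r2 ∉ Accept), but the regex matches it → eliminate
  (B) 0(0|1)*: on '0' the DFA goes r0 → r0 and rejects (r0 ∉ Accept), but the regex matches it → eliminate
  (C) 1*(01*01*)*: on ε the DFA stays in r0 and rejects (r0 ∉ Accept), but the regex matches it → eliminate
  (D) (0|1)*10: agrees with the DFA on every string of length ≤ 6
Only (D) is consistent with the DFA.
(D) (0|1)*10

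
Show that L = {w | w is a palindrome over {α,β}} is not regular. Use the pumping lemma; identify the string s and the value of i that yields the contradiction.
Assume L is regular with pumping length p. Idea: pumping the leading α-block breaks the symmetry.
Choose s = α^p β α^p (a palindrome of length 2p+1 ≥ p). By the pumping lemma, s = xyz with |xy| ≤ p, |y| > 0, so y = α^k with k > 0 (xy lies entirely in the first α^p). Then xy²z = α^(p+k) β α^p, which is not a palindrome since p+k ≠ p.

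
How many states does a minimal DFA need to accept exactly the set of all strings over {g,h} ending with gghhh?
By Myhill–Nerode, count the distinguishable equivalence classes: 6 classes — one per longest suffix of the input that is a prefix of 'gghhh' (lengths 0 through 5); only the length-5 class is accepting.
6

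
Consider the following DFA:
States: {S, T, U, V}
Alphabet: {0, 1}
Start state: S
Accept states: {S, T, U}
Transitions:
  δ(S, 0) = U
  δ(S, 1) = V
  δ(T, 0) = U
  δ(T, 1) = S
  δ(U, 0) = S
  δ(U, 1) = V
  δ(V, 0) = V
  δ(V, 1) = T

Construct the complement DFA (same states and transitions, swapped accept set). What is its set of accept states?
Complement accept states = All states \ Original accept states
= {S, T, U, V} \ {S, T, U}
{V}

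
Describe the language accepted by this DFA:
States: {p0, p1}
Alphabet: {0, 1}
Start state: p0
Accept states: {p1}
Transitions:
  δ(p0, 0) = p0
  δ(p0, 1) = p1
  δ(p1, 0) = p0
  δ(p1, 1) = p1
Testing a few strings:
  '101' → accept
  '001' → accept
  '0' → reject
  '00' → reject
State roles: p0=last symbol not 1; p1=last symbol is 1
All binary strings ending with 1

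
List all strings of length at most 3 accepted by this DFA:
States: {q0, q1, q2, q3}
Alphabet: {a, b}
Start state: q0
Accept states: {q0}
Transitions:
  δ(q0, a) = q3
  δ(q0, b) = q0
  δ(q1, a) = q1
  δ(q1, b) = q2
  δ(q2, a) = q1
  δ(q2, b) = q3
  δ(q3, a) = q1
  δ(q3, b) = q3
ε, b, bb, bbb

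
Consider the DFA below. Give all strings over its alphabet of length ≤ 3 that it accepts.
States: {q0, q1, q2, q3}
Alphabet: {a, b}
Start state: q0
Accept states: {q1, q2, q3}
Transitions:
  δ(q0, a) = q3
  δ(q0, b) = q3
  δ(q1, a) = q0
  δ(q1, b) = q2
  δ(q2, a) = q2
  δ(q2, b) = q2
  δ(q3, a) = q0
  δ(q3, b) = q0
a, b, aaa, aab, aba, abb, baa, bab, bba, bbb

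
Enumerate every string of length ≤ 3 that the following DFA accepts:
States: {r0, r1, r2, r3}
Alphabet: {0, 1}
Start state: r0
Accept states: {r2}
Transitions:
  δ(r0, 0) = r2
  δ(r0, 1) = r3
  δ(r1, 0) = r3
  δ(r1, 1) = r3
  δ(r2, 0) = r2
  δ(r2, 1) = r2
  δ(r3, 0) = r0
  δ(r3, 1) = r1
0, 00, 01, 000, 001, 010, 011, 100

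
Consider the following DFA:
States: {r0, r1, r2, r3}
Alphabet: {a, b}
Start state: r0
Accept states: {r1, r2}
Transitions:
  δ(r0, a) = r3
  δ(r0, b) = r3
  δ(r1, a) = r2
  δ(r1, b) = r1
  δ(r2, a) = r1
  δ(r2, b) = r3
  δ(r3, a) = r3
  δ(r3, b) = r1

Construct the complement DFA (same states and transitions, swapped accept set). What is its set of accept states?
Complement accept states = All states \ Original accept states
= {r0, r1, r2, r3} \ {r1, r2}
{r0, r3}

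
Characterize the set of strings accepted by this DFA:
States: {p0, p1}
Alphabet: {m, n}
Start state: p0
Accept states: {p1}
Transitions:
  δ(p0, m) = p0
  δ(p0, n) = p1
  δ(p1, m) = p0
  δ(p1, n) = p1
Testing a few strings:
  'm' → reject
  'mm' → reject
  'nm' → reject
  'n' → accept
State roles: p0=last symbol not n; p1=last symbol is n
All strings over {m,n} ending with n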